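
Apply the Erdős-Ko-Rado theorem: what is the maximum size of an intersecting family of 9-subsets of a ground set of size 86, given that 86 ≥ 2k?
max |F| = C(85, 8) = 48124511370

The Erdős-Ko-Rado theorem states: for n ≥ 2k, an intersecting family of k-subsets of an n-element set has size at most C(n − 1, k − 1), with equality for 'star' families {A ⊆ [n] : |A| = k, i ∈ A} (fix an element i). For n = 86, k = 9: C(85, 8) = 48124511370.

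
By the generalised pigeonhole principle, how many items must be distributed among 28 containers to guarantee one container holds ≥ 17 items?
n = (17 − 1)·28 + 1 = 449

By the generalised pigeonhole principle, to guarantee some box contains ≥ r objects we need more than (r − 1) · k objects total. Threshold: n = (r − 1) · k + 1. With r = 17 and k = 28: n = 16 · 28 + 1 = 448 + 1 = 449. For n = 448 = 16 · 28, we can put exactly 16 objects in every box, avoiding 17 in any single one — so 449 is tight.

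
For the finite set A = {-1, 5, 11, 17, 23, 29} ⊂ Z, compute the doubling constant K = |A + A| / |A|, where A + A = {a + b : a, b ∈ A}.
K = |A + A| / |A| = 11/6

Enumerate A + A = {a + b : a, b ∈ A}. With |A| = 6, there are |A|^2 = 36 ordered sum pairs; collecting distinct values, A + A = {-2, 4, 10, 16, 22, 28, 34, 40, 46, 52, 58}, so |A + A| = 11. Thus K = 11/6. Here |A + A| = 2|A| − 1 = 11, the minimum possible — so K = 11/6 is minimal, which holds iff A is an arithmetic progression.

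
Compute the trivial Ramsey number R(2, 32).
R(2, 32) = 32

R(2, k) = k for all k ≥ 2: in a 2-colouring of K_k, either some edge is red (a red K_2) or all edges are blue (a blue K_k). And K_{31} coloured all-blue has no blue K_32, so R(2, 32) > 31. Hence R(2, 32) = 32.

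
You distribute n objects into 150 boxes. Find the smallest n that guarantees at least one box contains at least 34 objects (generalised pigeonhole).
n = (34 − 1)·150 + 1 = 4951

By the generalised pigeonhole principle, to guarantee some box contains ≥ r objects we need more than (r − 1) · k objects total. Threshold: n = (r − 1) · k + 1. With r = 34 and k = 150: n = 33 · 150 + 1 = 4950 + 1 = 4951. For n = 4950 = 33 · 150, we can put exactly 33 objects in every box, avoiding 34 in any single one — so 4951 is tight.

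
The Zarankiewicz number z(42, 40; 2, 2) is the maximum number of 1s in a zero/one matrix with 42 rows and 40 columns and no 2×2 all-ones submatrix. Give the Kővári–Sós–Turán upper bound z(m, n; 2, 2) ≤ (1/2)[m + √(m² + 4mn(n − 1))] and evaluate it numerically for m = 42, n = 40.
z(42, 40; 2, 2) ≤ (1/2)[42 + √(42² + 4·42·40·39)] = (1/2)[42 + √263844] = 277.8287

Kővári–Sós–Turán: let r_1, ..., r_42 be the row sums and z = Σ r_i the total number of 1s. Each pair of columns can share at most one row with both entries 1 (else a 2×2 all-ones block appears), so Σ_i C(r_i, 2) ≤ C(40, 2) = 780. By convexity Σ_i C(r_i, 2) ≥ 42·C(z/42, 2) = z(z − 42)/(2·42), giving z² − 42z − 42·40·39 ≤ 0 and hence z ≤ (1/2)[42 + √(1764 + 4·65520)] = (1/2)[42 + √263844] ≈ (1/2)(42 + 513.6575) = 277.8287.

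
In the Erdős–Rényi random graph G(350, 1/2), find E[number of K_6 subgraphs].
E[# K_6] = C(350, 6) · (1/2)^C(6, 2) = 2445484347775 / 2^15 ≈ 74630259.636688

For each 6-subset S of vertices (there are C(350, 6) = 2445484347775 such S), let X_S = 1 if S induces a K_6 (all C(6, 2) = 15 edges present). Then P(X_S = 1) = (1/2)^15 = 1/32768. By linearity of expectation, E[# K_6] = C(350, 6) · (1/2)^15 = 2445484347775 / 32768 ≈ 74630259.636688.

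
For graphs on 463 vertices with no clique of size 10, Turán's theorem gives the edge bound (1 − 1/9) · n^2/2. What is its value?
Turán density bound = (8/9) · 463^2/2 = 857476/9 ≈ 95275.1111

Turán's theorem: ex(n, K_{r+1}) is achieved by the complete r-partite Turán graph T(n, r) with parts as balanced as possible, and is at most (1 − 1/r) · n^2/2. For r = 9, n = 463: the density bound is (8/9) · 214369/2 = 857476/9 ≈ 95275.1111. The integer-valued extremum is e(T(463, 9)) = 95274, which is strictly less than the density bound 857476/9 since 9 ∤ 463 (the parts of T(463, 9) cannot all be equal).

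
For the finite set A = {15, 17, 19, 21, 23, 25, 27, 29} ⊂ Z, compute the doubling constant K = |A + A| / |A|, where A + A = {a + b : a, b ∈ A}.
K = |A + A| / |A| = 15/8

Enumerate A + A = {a + b : a, b ∈ A}. With |A| = 8, there are |A|^2 = 64 ordered sum pairs; collecting distinct values, A + A = {30, 32, 34, 36, 38, 40, 42, 44, 46, 48, 50, 52, 54, 56, 58}, so |A + A| = 15. Thus K = 15/8. Here |A + A| = 2|A| − 1 = 15, the minimum possible — so K = 15/8 is minimal, which holds iff A is an arithmetic progression.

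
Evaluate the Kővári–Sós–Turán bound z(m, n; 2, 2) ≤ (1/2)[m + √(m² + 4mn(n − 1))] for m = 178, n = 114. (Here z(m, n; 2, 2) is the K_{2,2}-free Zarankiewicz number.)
z(178, 114; 2, 2) ≤ (1/2)[178 + √(178² + 4·178·114·113)] = (1/2)[178 + √9203668] = 1605.8774

Kővári–Sós–Turán: let r_1, ..., r_178 be the row sums and z = Σ r_i the total number of 1s. Each pair of columns can share at most one row with both entries 1 (else a 2×2 all-ones block appears), so Σ_i C(r_i, 2) ≤ C(114, 2) = 6441. By convexity Σ_i C(r_i, 2) ≥ 178·C(z/178, 2) = z(z − 178)/(2·178), giving z² − 178z − 178·114·113 ≤ 0 and hence z ≤ (1/2)[178 + √(31684 + 4·2292996)] = (1/2)[178 + √9203668] ≈ (1/2)(178 + 3033.7548) = 1605.8774.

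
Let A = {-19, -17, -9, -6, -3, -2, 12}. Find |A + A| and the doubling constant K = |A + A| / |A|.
K = |A + A| / |A| = 26/7

Enumerate A + A = {a + b : a, b ∈ A}. With |A| = 7, there are |A|^2 = 49 ordered sum pairs; collecting distinct values, A + A = {-38, -36, -34, -28, -26, -25, -23, -22, -21, -20, -19, -18, -15, -12, -11, -9, -8, -7, -6, -5, -4, 3, 6, 9, 10, 24}, so |A + A| = 26. Thus K = 26/7. For comparison, the minimum possible |A + A| over all 7-element sets is 2·7 − 1 = 13 (so min K = 13/7), attained only by arithmetic progressions.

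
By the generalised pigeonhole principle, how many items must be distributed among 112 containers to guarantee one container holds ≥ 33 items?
n = (33 − 1)·112 + 1 = 3585

By the generalised pigeonhole principle, to guarantee some box contains ≥ r objects we need more than (r − 1) · k objects total. Threshold: n = (r − 1) · k + 1. With r = 33 and k = 112: n = 32 · 112 + 1 = 3584 + 1 = 3585. For n = 3584 = 32 · 112, we can put exactly 32 objects in every box, avoiding 33 in any single one — so 3585 is tight.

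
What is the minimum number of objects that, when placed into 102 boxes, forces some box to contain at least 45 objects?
n = (45 − 1)·102 + 1 = 4489

By the generalised pigeonhole principle, to guarantee some box contains ≥ r objects we need more than (r − 1) · k objects total. Threshold: n = (r − 1) · k + 1. With r = 45 and k = 102: n = 44 · 102 + 1 = 4488 + 1 = 4489. For n = 4488 = 44 · 102, we can put exactly 44 objects in every box, avoiding 45 in any single one — so 4489 is tight.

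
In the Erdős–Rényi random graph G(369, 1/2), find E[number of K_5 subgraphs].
E[# K_5] = C(369, 5) · (1/2)^C(5, 2) = 55479552948 / 2^10 = 13869888237/256 ≈ 54179250.925781

For each 5-subset S of vertices (there are C(369, 5) = 55479552948 such S), let X_S = 1 if S induces a K_5 (all C(5, 2) = 10 edges present). Then P(X_S = 1) = (1/2)^10 = 1/1024. By linearity of expectation, E[# K_5] = C(369, 5) · (1/2)^10 = 55479552948 / 1024 = 13869888237/256 ≈ 54179250.925781.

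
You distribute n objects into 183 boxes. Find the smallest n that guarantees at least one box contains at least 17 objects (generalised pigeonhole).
n = (17 − 1)·183 + 1 = 2929

By the generalised pigeonhole principle, to guarantee some box contains ≥ r objects we need more than (r − 1) · k objects total. Threshold: n = (r − 1) · k + 1. With r = 17 and k = 183: n = 16 · 183 + 1 = 2928 + 1 = 2929. For n = 2928 = 16 · 183, we can put exactly 16 objects in every box, avoiding 17 in any single one — so 2929 is tight.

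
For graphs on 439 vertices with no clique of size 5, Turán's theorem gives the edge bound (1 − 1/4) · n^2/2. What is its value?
Turán density bound = (3/4) · 439^2/2 = 578163/8 ≈ 72270.375

Turán's theorem: ex(n, K_{r+1}) is achieved by the complete r-partite Turán graph T(n, r) with parts as balanced as possible, and is at most (1 − 1/r) · n^2/2. For r = 4, n = 439: the density bound is (3/4) · 192721/2 = 578163/8 ≈ 72270.375. The integer-valued extremum is e(T(439, 4)) = 72270, which is strictly less than the density bound 578163/8 since 4 ∤ 439 (the parts of T(439, 4) cannot all be equal).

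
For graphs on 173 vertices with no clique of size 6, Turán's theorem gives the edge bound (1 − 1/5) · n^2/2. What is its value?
Turán density bound = (4/5) · 173^2/2 = 59858/5 ≈ 11971.6

Turán's theorem: ex(n, K_{r+1}) is achieved by the complete r-partite Turán graph T(n, r) with parts as balanced as possible, and is at most (1 − 1/r) · n^2/2. For r = 5, n = 173: the density bound is (4/5) · 29929/2 = 59858/5 ≈ 11971.6. The integer-valued extremum is e(T(173, 5)) = 11971, which is strictly less than the density bound 59858/5 since 5 ∤ 173 (the parts of T(173, 5) cannot all be equal).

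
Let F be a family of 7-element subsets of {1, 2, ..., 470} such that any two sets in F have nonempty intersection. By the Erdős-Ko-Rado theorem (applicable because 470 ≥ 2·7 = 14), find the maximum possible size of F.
max |F| = C(469, 6) = 14313964311192

The Erdős-Ko-Rado theorem states: for n ≥ 2k, an intersecting family of k-subsets of an n-element set has size at most C(n − 1, k − 1), with equality for 'star' families {A ⊆ [n] : |A| = k, i ∈ A} (fix an element i). For n = 470, k = 7: C(469, 6) = 14313964311192.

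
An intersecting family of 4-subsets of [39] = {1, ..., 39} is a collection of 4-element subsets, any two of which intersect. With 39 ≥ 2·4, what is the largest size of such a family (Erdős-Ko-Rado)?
max |F| = C(38, 3) = 8436

Erdős-Ko-Rado (1961): when n ≥ 2k, max |F| = C(n−1, k−1). The bound is attained by the star {A : i ∈ A} for any fixed i ∈ [n]. Here C(39−1, 4−1) = C(38, 3) = 8436.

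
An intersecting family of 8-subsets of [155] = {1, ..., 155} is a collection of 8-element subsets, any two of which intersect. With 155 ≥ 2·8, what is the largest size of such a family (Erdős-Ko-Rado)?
max |F| = C(154, 7) = 354928924680

The Erdős-Ko-Rado theorem states: for n ≥ 2k, an intersecting family of k-subsets of an n-element set has size at most C(n − 1, k − 1), with equality for 'star' families {A ⊆ [n] : |A| = k, i ∈ A} (fix an element i). For n = 155, k = 8: C(154, 7) = 354928924680.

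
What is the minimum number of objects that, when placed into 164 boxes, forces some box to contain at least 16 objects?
n = (16 − 1)·164 + 1 = 2461

By the generalised pigeonhole principle, to guarantee some box contains ≥ r objects we need more than (r − 1) · k objects total. Threshold: n = (r − 1) · k + 1. With r = 16 and k = 164: n = 15 · 164 + 1 = 2460 + 1 = 2461. For n = 2460 = 15 · 164, we can put exactly 15 objects in every box, avoiding 16 in any single one — so 2461 is tight.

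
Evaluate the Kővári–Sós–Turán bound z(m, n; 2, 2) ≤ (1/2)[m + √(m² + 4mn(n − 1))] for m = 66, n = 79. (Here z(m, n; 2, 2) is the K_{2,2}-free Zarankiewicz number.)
z(66, 79; 2, 2) ≤ (1/2)[66 + √(66² + 4·66·79·78)] = (1/2)[66 + √1631124] = 671.5773

Kővári–Sós–Turán: let r_1, ..., r_66 be the row sums and z = Σ r_i the total number of 1s. Each pair of columns can share at most one row with both entries 1 (else a 2×2 all-ones block appears), so Σ_i C(r_i, 2) ≤ C(79, 2) = 3081. By convexity Σ_i C(r_i, 2) ≥ 66·C(z/66, 2) = z(z − 66)/(2·66), giving z² − 66z − 66·79·78 ≤ 0 and hence z ≤ (1/2)[66 + √(4356 + 4·406692)] = (1/2)[66 + √1631124] ≈ (1/2)(66 + 1277.1546) = 671.5773.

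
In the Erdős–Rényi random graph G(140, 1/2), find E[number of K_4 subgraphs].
E[# K_4] = C(140, 4) · (1/2)^C(4, 2) = 15329615 / 2^6 = 239525.234375

For each 4-subset S of vertices (there are C(140, 4) = 15329615 such S), let X_S = 1 if S induces a K_4 (all C(4, 2) = 6 edges present). Then P(X_S = 1) = (1/2)^6 = 1/64. By linearity of expectation, E[# K_4] = C(140, 4) · (1/2)^6 = 15329615 / 64 = 239525.234375.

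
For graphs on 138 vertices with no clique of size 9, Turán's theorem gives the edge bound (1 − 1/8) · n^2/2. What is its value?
Turán density bound = (7/8) · 138^2/2 = 33327/4 ≈ 8331.75

Turán's theorem: ex(n, K_{r+1}) is achieved by the complete r-partite Turán graph T(n, r) with parts as balanced as possible, and is at most (1 − 1/r) · n^2/2. For r = 8, n = 138: the density bound is (7/8) · 19044/2 = 33327/4 ≈ 8331.75. The integer-valued extremum is e(T(138, 8)) = 8331, which is strictly less than the density bound 33327/4 since 8 ∤ 138 (the parts of T(138, 8) cannot all be equal).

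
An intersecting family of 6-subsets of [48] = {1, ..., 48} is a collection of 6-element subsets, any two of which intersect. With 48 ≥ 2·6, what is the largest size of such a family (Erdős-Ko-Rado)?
max |F| = C(47, 5) = 1533939

The Erdős-Ko-Rado theorem states: for n ≥ 2k, an intersecting family of k-subsets of an n-element set has size at most C(n − 1, k − 1), with equality for 'star' families {A ⊆ [n] : |A| = k, i ∈ A} (fix an element i). For n = 48, k = 6: C(47, 5) = 1533939.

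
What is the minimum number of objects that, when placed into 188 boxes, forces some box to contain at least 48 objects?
n = (48 − 1)·188 + 1 = 8837

By the generalised pigeonhole principle, to guarantee some box contains ≥ r objects we need more than (r − 1) · k objects total. Threshold: n = (r − 1) · k + 1. With r = 48 and k = 188: n = 47 · 188 + 1 = 8836 + 1 = 8837. For n = 8836 = 47 · 188, we can put exactly 47 objects in every box, avoiding 48 in any single one — so 8837 is tight.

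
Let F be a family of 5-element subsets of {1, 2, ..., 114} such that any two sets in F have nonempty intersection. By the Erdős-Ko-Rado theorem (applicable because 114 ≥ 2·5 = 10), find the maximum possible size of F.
max |F| = C(113, 4) = 6438740

Erdős-Ko-Rado (1961): when n ≥ 2k, max |F| = C(n−1, k−1). The bound is attained by the star {A : i ∈ A} for any fixed i ∈ [n]. Here C(114−1, 5−1) = C(113, 4) = 6438740.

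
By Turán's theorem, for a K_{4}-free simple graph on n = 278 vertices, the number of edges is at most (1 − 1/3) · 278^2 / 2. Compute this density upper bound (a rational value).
Turán density bound = (2/3) · 278^2/2 = 77284/3 ≈ 25761.3333

Turán's theorem: ex(n, K_{r+1}) is achieved by the complete r-partite Turán graph T(n, r) with parts as balanced as possible, and is at most (1 − 1/r) · n^2/2. For r = 3, n = 278: the density bound is (2/3) · 77284/2 = 77284/3 ≈ 25761.3333. The integer-valued extremum is e(T(278, 3)) = 25761, which is strictly less than the density bound 77284/3 since 3 ∤ 278 (the parts of T(278, 3) cannot all be equal).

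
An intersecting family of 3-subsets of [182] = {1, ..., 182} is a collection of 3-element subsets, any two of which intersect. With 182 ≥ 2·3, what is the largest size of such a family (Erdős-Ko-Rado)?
max |F| = C(181, 2) = 16290

Erdős-Ko-Rado (1961): when n ≥ 2k, max |F| = C(n−1, k−1). The bound is attained by the star {A : i ∈ A} for any fixed i ∈ [n]. Here C(182−1, 3−1) = C(181, 2) = 16290.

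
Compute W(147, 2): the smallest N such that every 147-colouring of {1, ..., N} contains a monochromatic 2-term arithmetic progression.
W(147, 2) = 147 + 1 = 148

A 2-term AP is any pair of integers, so a monochromatic 2-AP exists iff some colour is used at least twice. With 147 colours, the colouring i ↦ i on {1, ..., 147} uses each colour once, avoiding any monochromatic pair, so W(147, 2) > 147. For {1, ..., 148}, pigeonhole forces two integers of the same colour, which form a monochromatic 2-AP. Hence W(147, 2) = 148.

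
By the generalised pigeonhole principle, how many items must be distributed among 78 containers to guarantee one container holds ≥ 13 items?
n = (13 − 1)·78 + 1 = 937

By the generalised pigeonhole principle, to guarantee some box contains ≥ r objects we need more than (r − 1) · k objects total. Threshold: n = (r − 1) · k + 1. With r = 13 and k = 78: n = 12 · 78 + 1 = 936 + 1 = 937. For n = 936 = 12 · 78, we can put exactly 12 objects in every box, avoiding 13 in any single one — so 937 is tight.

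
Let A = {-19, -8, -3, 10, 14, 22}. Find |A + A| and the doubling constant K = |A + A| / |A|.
K = |A + A| / |A| = 21/6 = 7/2

Enumerate A + A = {a + b : a, b ∈ A}. With |A| = 6, there are |A|^2 = 36 ordered sum pairs; collecting distinct values, A + A = {-38, -27, -22, -16, -11, -9, -6, -5, 2, 3, 6, 7, 11, 14, 19, 20, 24, 28, 32, 36, 44}, so |A + A| = 21. Thus K = 21/6 = 7/2. For comparison, the minimum possible |A + A| over all 6-element sets is 2·6 − 1 = 11 (so min K = 11/6), attained only by arithmetic progressions.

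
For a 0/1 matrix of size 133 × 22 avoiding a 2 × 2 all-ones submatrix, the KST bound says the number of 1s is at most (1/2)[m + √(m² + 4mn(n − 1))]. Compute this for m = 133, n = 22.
z(133, 22; 2, 2) ≤ (1/2)[133 + √(133² + 4·133·22·21)] = (1/2)[133 + √263473] = 323.1481

Kővári–Sós–Turán: let r_1, ..., r_133 be the row sums and z = Σ r_i the total number of 1s. Each pair of columns can share at most one row with both entries 1 (else a 2×2 all-ones block appears), so Σ_i C(r_i, 2) ≤ C(22, 2) = 231. By convexity Σ_i C(r_i, 2) ≥ 133·C(z/133, 2) = z(z − 133)/(2·133), giving z² − 133z − 133·22·21 ≤ 0 and hence z ≤ (1/2)[133 + √(17689 + 4·61446)] = (1/2)[133 + √263473] ≈ (1/2)(133 + 513.2962) = 323.1481.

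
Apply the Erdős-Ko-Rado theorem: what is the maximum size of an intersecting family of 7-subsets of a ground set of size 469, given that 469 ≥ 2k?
max |F| = C(468, 6) = 14130843232584

Erdős-Ko-Rado (1961): when n ≥ 2k, max |F| = C(n−1, k−1). The bound is attained by the star {A : i ∈ A} for any fixed i ∈ [n]. Here C(469−1, 7−1) = C(468, 6) = 14130843232584.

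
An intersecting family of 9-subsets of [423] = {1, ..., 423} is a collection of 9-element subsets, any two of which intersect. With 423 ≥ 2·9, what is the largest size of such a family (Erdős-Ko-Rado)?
max |F| = C(422, 8) = 23334102475589620

Erdős-Ko-Rado (1961): when n ≥ 2k, max |F| = C(n−1, k−1). The bound is attained by the star {A : i ∈ A} for any fixed i ∈ [n]. Here C(423−1, 9−1) = C(422, 8) = 23334102475589620.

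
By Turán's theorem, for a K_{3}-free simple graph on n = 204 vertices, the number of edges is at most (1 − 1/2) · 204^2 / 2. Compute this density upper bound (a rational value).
Turán density bound = (1/2) · 204^2/2 = 10404

Turán's theorem: ex(n, K_{r+1}) is achieved by the complete r-partite Turán graph T(n, r) with parts as balanced as possible, and is at most (1 − 1/r) · n^2/2. For r = 2, n = 204: the density bound is (1/2) · 41616/2 = 10404. Since 2 ∣ 204, the Turán graph T(204, 2) has parts of equal size 102, and its edge count e(T(204, 2)) = 10404 attains the density bound exactly.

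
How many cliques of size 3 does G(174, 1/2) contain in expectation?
E[# K_3] = C(174, 3) · (1/2)^C(3, 2) = 862924 / 2^3 = 215731/2 = 107865.5

For each 3-subset S of vertices (there are C(174, 3) = 862924 such S), let X_S = 1 if S induces a K_3 (all C(3, 2) = 3 edges present). Then P(X_S = 1) = (1/2)^3 = 1/8. By linearity of expectation, E[# K_3] = C(174, 3) · (1/2)^3 = 862924 / 8 = 215731/2 = 107865.5.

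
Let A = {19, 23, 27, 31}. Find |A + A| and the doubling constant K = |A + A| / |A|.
K = |A + A| / |A| = 7/4

Enumerate A + A = {a + b : a, b ∈ A}. With |A| = 4, there are |A|^2 = 16 ordered sum pairs; collecting distinct values, A + A = {38, 42, 46, 50, 54, 58, 62}, so |A + A| = 7. Thus K = 7/4. Here |A + A| = 2|A| − 1 = 7, the minimum possible — so K = 7/4 is minimal, which holds iff A is an arithmetic progression.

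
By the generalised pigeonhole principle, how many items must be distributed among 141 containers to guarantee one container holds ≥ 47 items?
n = (47 − 1)·141 + 1 = 6487

By the generalised pigeonhole principle, to guarantee some box contains ≥ r objects we need more than (r − 1) · k objects total. Threshold: n = (r − 1) · k + 1. With r = 47 and k = 141: n = 46 · 141 + 1 = 6486 + 1 = 6487. For n = 6486 = 46 · 141, we can put exactly 46 objects in every box, avoiding 47 in any single one — so 6487 is tight.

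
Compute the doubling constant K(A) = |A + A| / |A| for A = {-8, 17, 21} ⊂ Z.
K = |A + A| / |A| = 6/3 = 2

Enumerate A + A = {a + b : a, b ∈ A}. With |A| = 3, there are |A|^2 = 9 ordered sum pairs; collecting distinct values, A + A = {-16, 9, 13, 34, 38, 42}, so |A + A| = 6. Thus K = 6/3 = 2. For comparison, the minimum possible |A + A| over all 3-element sets is 2·3 − 1 = 5 (so min K = 5/3), attained only by arithmetic progressions.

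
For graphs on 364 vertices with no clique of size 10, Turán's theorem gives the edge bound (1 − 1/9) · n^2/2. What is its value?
Turán density bound = (8/9) · 364^2/2 = 529984/9 ≈ 58887.1111

Turán's theorem: ex(n, K_{r+1}) is achieved by the complete r-partite Turán graph T(n, r) with parts as balanced as possible, and is at most (1 − 1/r) · n^2/2. For r = 9, n = 364: the density bound is (8/9) · 132496/2 = 529984/9 ≈ 58887.1111. The integer-valued extremum is e(T(364, 9)) = 58886, which is strictly less than the density bound 529984/9 since 9 ∤ 364 (the parts of T(364, 9) cannot all be equal).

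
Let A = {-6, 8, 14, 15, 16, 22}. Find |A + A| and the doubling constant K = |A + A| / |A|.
K = |A + A| / |A| = 18/6 = 3

Enumerate A + A = {a + b : a, b ∈ A}. With |A| = 6, there are |A|^2 = 36 ordered sum pairs; collecting distinct values, A + A = {-12, 2, 8, 9, 10, 16, 22, 23, 24, 28, 29, 30, 31, 32, 36, 37, 38, 44}, so |A + A| = 18. Thus K = 18/6 = 3. For comparison, the minimum possible |A + A| over all 6-element sets is 2·6 − 1 = 11 (so min K = 11/6), attained only by arithmetic progressions.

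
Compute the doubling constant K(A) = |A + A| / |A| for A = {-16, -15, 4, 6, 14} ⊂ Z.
K = |A + A| / |A| = 15/5 = 3

Enumerate A + A = {a + b : a, b ∈ A}. With |A| = 5, there are |A|^2 = 25 ordered sum pairs; collecting distinct values, A + A = {-32, -31, -30, -12, -11, -10, -9, -2, -1, 8, 10, 12, 18, 20, 28}, so |A + A| = 15. Thus K = 15/5 = 3. For comparison, the minimum possible |A + A| over all 5-element sets is 2·5 − 1 = 9 (so min K = 9/5), attained only by arithmetic progressions.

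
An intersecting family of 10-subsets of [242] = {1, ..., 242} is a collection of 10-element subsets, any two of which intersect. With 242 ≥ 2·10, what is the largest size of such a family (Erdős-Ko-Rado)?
max |F| = C(241, 9) = 6497407405685690

Erdős-Ko-Rado (1961): when n ≥ 2k, max |F| = C(n−1, k−1). The bound is attained by the star {A : i ∈ A} for any fixed i ∈ [n]. Here C(242−1, 10−1) = C(241, 9) = 6497407405685690.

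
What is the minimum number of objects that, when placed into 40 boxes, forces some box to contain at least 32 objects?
n = (32 − 1)·40 + 1 = 1241

By the generalised pigeonhole principle, to guarantee some box contains ≥ r objects we need more than (r − 1) · k objects total. Threshold: n = (r − 1) · k + 1. With r = 32 and k = 40: n = 31 · 40 + 1 = 1240 + 1 = 1241. For n = 1240 = 31 · 40, we can put exactly 31 objects in every box, avoiding 32 in any single one — so 1241 is tight.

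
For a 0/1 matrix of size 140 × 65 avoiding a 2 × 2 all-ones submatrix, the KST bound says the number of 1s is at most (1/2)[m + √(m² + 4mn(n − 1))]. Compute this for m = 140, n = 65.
z(140, 65; 2, 2) ≤ (1/2)[140 + √(140² + 4·140·65·64)] = (1/2)[140 + √2349200] = 836.355

Kővári–Sós–Turán: let r_1, ..., r_140 be the row sums and z = Σ r_i the total number of 1s. Each pair of columns can share at most one row with both entries 1 (else a 2×2 all-ones block appears), so Σ_i C(r_i, 2) ≤ C(65, 2) = 2080. By convexity Σ_i C(r_i, 2) ≥ 140·C(z/140, 2) = z(z − 140)/(2·140), giving z² − 140z − 140·65·64 ≤ 0 and hence z ≤ (1/2)[140 + √(19600 + 4·582400)] = (1/2)[140 + √2349200] ≈ (1/2)(140 + 1532.71) = 836.355.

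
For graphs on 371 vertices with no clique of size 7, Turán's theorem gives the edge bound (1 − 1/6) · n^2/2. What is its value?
Turán density bound = (5/6) · 371^2/2 = 688205/12 ≈ 57350.4167

Turán's theorem: ex(n, K_{r+1}) is achieved by the complete r-partite Turán graph T(n, r) with parts as balanced as possible, and is at most (1 − 1/r) · n^2/2. For r = 6, n = 371: the density bound is (5/6) · 137641/2 = 688205/12 ≈ 57350.4167. The integer-valued extremum is e(T(371, 6)) = 57350, which is strictly less than the density bound 688205/12 since 6 ∤ 371 (the parts of T(371, 6) cannot all be equal).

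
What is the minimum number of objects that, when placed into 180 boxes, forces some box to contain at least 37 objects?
n = (37 − 1)·180 + 1 = 6481

By the generalised pigeonhole principle, to guarantee some box contains ≥ r objects we need more than (r − 1) · k objects total. Threshold: n = (r − 1) · k + 1. With r = 37 and k = 180: n = 36 · 180 + 1 = 6480 + 1 = 6481. For n = 6480 = 36 · 180, we can put exactly 36 objects in every box, avoiding 37 in any single one — so 6481 is tight.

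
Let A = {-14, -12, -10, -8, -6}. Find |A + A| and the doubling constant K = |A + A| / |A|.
K = |A + A| / |A| = 9/5

Enumerate A + A = {a + b : a, b ∈ A}. With |A| = 5, there are |A|^2 = 25 ordered sum pairs; collecting distinct values, A + A = {-28, -26, -24, -22, -20, -18, -16, -14, -12}, so |A + A| = 9. Thus K = 9/5. Here |A + A| = 2|A| − 1 = 9, the minimum possible — so K = 9/5 is minimal, which holds iff A is an arithmetic progression.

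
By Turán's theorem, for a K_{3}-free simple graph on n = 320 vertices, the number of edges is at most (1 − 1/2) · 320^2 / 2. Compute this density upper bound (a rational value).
Turán density bound = (1/2) · 320^2/2 = 25600

Turán's theorem: ex(n, K_{r+1}) is achieved by the complete r-partite Turán graph T(n, r) with parts as balanced as possible, and is at most (1 − 1/r) · n^2/2. For r = 2, n = 320: the density bound is (1/2) · 102400/2 = 25600. Since 2 ∣ 320, the Turán graph T(320, 2) has parts of equal size 160, and its edge count e(T(320, 2)) = 25600 attains the density bound exactly.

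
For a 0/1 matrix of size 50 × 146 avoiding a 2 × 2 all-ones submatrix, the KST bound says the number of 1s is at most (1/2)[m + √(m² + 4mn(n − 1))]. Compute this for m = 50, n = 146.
z(50, 146; 2, 2) ≤ (1/2)[50 + √(50² + 4·50·146·145)] = (1/2)[50 + √4236500] = 1054.138

Kővári–Sós–Turán: let r_1, ..., r_50 be the row sums and z = Σ r_i the total number of 1s. Each pair of columns can share at most one row with both entries 1 (else a 2×2 all-ones block appears), so Σ_i C(r_i, 2) ≤ C(146, 2) = 10585. By convexity Σ_i C(r_i, 2) ≥ 50·C(z/50, 2) = z(z − 50)/(2·50), giving z² − 50z − 50·146·145 ≤ 0 and hence z ≤ (1/2)[50 + √(2500 + 4·1058500)] = (1/2)[50 + √4236500] ≈ (1/2)(50 + 2058.276) = 1054.138.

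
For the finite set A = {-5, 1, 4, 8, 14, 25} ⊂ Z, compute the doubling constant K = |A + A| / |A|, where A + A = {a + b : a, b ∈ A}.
K = |A + A| / |A| = 20/6 = 10/3

Enumerate A + A = {a + b : a, b ∈ A}. With |A| = 6, there are |A|^2 = 36 ordered sum pairs; collecting distinct values, A + A = {-10, -4, -1, 2, 3, 5, 8, 9, 12, 15, 16, 18, 20, 22, 26, 28, 29, 33, 39, 50}, so |A + A| = 20. Thus K = 20/6 = 10/3. For comparison, the minimum possible |A + A| over all 6-element sets is 2·6 − 1 = 11 (so min K = 11/6), attained only by arithmetic progressions.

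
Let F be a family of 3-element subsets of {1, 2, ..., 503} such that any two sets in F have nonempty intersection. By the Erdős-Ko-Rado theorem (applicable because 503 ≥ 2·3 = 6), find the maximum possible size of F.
max |F| = C(502, 2) = 125751

Erdős-Ko-Rado (1961): when n ≥ 2k, max |F| = C(n−1, k−1). The bound is attained by the star {A : i ∈ A} for any fixed i ∈ [n]. Here C(503−1, 3−1) = C(502, 2) = 125751.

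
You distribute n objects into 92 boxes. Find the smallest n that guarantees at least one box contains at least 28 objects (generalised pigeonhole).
n = (28 − 1)·92 + 1 = 2485

By the generalised pigeonhole principle, to guarantee some box contains ≥ r objects we need more than (r − 1) · k objects total. Threshold: n = (r − 1) · k + 1. With r = 28 and k = 92: n = 27 · 92 + 1 = 2484 + 1 = 2485. For n = 2484 = 27 · 92, we can put exactly 27 objects in every box, avoiding 28 in any single one — so 2485 is tight.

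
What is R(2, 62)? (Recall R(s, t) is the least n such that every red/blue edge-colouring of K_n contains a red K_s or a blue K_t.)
R(2, 62) = 62

R(2, k) = k for all k ≥ 2: in a 2-colouring of K_k, either some edge is red (a red K_2) or all edges are blue (a blue K_k). And K_{61} coloured all-blue has no blue K_62, so R(2, 62) > 61. Hence R(2, 62) = 62.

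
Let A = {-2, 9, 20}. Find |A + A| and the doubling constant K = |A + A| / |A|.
K = |A + A| / |A| = 5/3

Enumerate A + A = {a + b : a, b ∈ A}. With |A| = 3, there are |A|^2 = 9 ordered sum pairs; collecting distinct values, A + A = {-4, 7, 18, 29, 40}, so |A + A| = 5. Thus K = 5/3. Here |A + A| = 2|A| − 1 = 5, the minimum possible — so K = 5/3 is minimal, which holds iff A is an arithmetic progression.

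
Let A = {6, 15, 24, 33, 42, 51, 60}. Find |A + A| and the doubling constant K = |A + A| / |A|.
K = |A + A| / |A| = 13/7

Enumerate A + A = {a + b : a, b ∈ A}. With |A| = 7, there are |A|^2 = 49 ordered sum pairs; collecting distinct values, A + A = {12, 21, 30, 39, 48, 57, 66, 75, 84, 93, 102, 111, 120}, so |A + A| = 13. Thus K = 13/7. Here |A + A| = 2|A| − 1 = 13, the minimum possible — so K = 13/7 is minimal, which holds iff A is an arithmetic progression.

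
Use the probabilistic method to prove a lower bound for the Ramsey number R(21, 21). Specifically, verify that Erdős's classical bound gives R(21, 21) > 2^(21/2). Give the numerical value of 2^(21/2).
2^(21/2) = 1448.1547; so R(21, 21) > 1448.1547

Colour each edge of K_n uniformly at random with red/blue. The expected number of monochromatic K_21 is C(n, 21) · 2 · 2^(−C(21,2)). If C(n, 21) · 2^(1 − C(21,2)) < 1, then with positive probability no monochromatic K_21 exists, so R(21, 21) > n. The standard estimate C(n, 21) ≤ n^21/21! shows this inequality holds whenever n ≤ 2^(21/2) (since 21! · 2^(C(21,2) − 1) > 2^(21^2/2) ≥ n^21). Hence R(21, 21) > 2^(21/2) = 1448.1547.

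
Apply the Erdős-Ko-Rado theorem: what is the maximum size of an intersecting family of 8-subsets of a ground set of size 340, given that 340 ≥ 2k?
max |F| = C(339, 7) = 95915887062372

The Erdős-Ko-Rado theorem states: for n ≥ 2k, an intersecting family of k-subsets of an n-element set has size at most C(n − 1, k − 1), with equality for 'star' families {A ⊆ [n] : |A| = k, i ∈ A} (fix an element i). For n = 340, k = 8: C(339, 7) = 95915887062372.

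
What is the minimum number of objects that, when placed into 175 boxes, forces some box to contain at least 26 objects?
n = (26 − 1)·175 + 1 = 4376

By the generalised pigeonhole principle, to guarantee some box contains ≥ r objects we need more than (r − 1) · k objects total. Threshold: n = (r − 1) · k + 1. With r = 26 and k = 175: n = 25 · 175 + 1 = 4375 + 1 = 4376. For n = 4375 = 25 · 175, we can put exactly 25 objects in every box, avoiding 26 in any single one — so 4376 is tight.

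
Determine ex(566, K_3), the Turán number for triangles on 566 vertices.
ex(566, K_3) = ⌊566^2/4⌋ = 80089

Mantel (1907): a triangle-free graph on n vertices has at most ⌊n^2/4⌋ edges, with equality for the complete bipartite graph K_{⌊n/2⌋, ⌈n/2⌉}. For n = 566: ⌊566^2/4⌋ = ⌊320356/4⌋ = 80089. The extremal graph is K_{283, 283}, which has 283·283 = 80089 edges.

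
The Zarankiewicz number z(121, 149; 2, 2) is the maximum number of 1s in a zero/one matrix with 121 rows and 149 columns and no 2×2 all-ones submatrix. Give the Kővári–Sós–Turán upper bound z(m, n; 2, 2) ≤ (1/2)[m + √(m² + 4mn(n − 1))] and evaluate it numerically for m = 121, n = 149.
z(121, 149; 2, 2) ≤ (1/2)[121 + √(121² + 4·121·149·148)] = (1/2)[121 + √10687809] = 1695.1107

Kővári–Sós–Turán: let r_1, ..., r_121 be the row sums and z = Σ r_i the total number of 1s. Each pair of columns can share at most one row with both entries 1 (else a 2×2 all-ones block appears), so Σ_i C(r_i, 2) ≤ C(149, 2) = 11026. By convexity Σ_i C(r_i, 2) ≥ 121·C(z/121, 2) = z(z − 121)/(2·121), giving z² − 121z − 121·149·148 ≤ 0 and hence z ≤ (1/2)[121 + √(14641 + 4·2668292)] = (1/2)[121 + √10687809] ≈ (1/2)(121 + 3269.2215) = 1695.1107.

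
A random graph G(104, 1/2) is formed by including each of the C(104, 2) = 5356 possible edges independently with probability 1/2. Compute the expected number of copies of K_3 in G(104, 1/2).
E[# K_3] = C(104, 3) · (1/2)^C(3, 2) = 182104 / 2^3 = 22763

For each 3-subset S of vertices (there are C(104, 3) = 182104 such S), let X_S = 1 if S induces a K_3 (all C(3, 2) = 3 edges present). Then P(X_S = 1) = (1/2)^3 = 1/8. By linearity of expectation, E[# K_3] = C(104, 3) · (1/2)^3 = 182104 / 8 = 22763.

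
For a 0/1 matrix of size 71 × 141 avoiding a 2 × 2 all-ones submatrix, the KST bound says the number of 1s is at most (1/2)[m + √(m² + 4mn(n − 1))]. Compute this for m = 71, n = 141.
z(71, 141; 2, 2) ≤ (1/2)[71 + √(71² + 4·71·141·140)] = (1/2)[71 + √5611201] = 1219.8987

Kővári–Sós–Turán: let r_1, ..., r_71 be the row sums and z = Σ r_i the total number of 1s. Each pair of columns can share at most one row with both entries 1 (else a 2×2 all-ones block appears), so Σ_i C(r_i, 2) ≤ C(141, 2) = 9870. By convexity Σ_i C(r_i, 2) ≥ 71·C(z/71, 2) = z(z − 71)/(2·71), giving z² − 71z − 71·141·140 ≤ 0 and hence z ≤ (1/2)[71 + √(5041 + 4·1401540)] = (1/2)[71 + √5611201] ≈ (1/2)(71 + 2368.7974) = 1219.8987.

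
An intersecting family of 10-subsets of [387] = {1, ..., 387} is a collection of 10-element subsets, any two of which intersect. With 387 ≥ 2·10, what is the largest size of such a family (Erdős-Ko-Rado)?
max |F| = C(386, 9) = 477219239880139680

The Erdős-Ko-Rado theorem states: for n ≥ 2k, an intersecting family of k-subsets of an n-element set has size at most C(n − 1, k − 1), with equality for 'star' families {A ⊆ [n] : |A| = k, i ∈ A} (fix an element i). For n = 387, k = 10: C(386, 9) = 477219239880139680.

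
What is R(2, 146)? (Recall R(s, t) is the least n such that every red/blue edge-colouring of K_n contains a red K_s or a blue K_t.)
R(2, 146) = 146

R(2, k) = k for all k ≥ 2: in a 2-colouring of K_k, either some edge is red (a red K_2) or all edges are blue (a blue K_k). And K_{145} coloured all-blue has no blue K_146, so R(2, 146) > 145. Hence R(2, 146) = 146.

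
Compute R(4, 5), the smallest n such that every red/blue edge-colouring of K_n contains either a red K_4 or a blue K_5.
R(4, 5) = 25

Lower bound: an explicit 2-colouring of K_{24} (typically a Paley-type or other structured construction) avoids a red K_4 and a blue K_5, showing R(4, 5) > 24.
Upper bound: the simple Erdős–Szekeres recurrence only gives R(4, 5) ≤ 32; the tight bound R(4, 5) ≤ 25 requires a sharper case analysis (or computer search) of 2-colourings of K_{25}.
Hence R(4, 5) = 25.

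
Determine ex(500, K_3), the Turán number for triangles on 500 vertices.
ex(500, K_3) = ⌊500^2/4⌋ = 62500

Mantel (1907): a triangle-free graph on n vertices has at most ⌊n^2/4⌋ edges, with equality for the complete bipartite graph K_{⌊n/2⌋, ⌈n/2⌉}. For n = 500: ⌊500^2/4⌋ = ⌊250000/4⌋ = 62500. The extremal graph is K_{250, 250}, which has 250·250 = 62500 edges.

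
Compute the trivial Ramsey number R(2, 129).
R(2, 129) = 129

R(2, k) = k for all k ≥ 2: in a 2-colouring of K_k, either some edge is red (a red K_2) or all edges are blue (a blue K_k). And K_{128} coloured all-blue has no blue K_129, so R(2, 129) > 128. Hence R(2, 129) = 129.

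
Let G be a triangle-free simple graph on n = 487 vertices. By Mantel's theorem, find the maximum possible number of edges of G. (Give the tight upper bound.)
ex(487, K_3) = ⌊487^2/4⌋ = 59292

Mantel (1907): a triangle-free graph on n vertices has at most ⌊n^2/4⌋ edges, with equality for the complete bipartite graph K_{⌊n/2⌋, ⌈n/2⌉}. For n = 487: ⌊487^2/4⌋ = ⌊237169/4⌋ = 59292. The extremal graph is K_{243, 244}, which has 243·244 = 59292 edges.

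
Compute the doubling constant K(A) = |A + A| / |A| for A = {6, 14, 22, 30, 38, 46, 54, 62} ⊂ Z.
K = |A + A| / |A| = 15/8

Enumerate A + A = {a + b : a, b ∈ A}. With |A| = 8, there are |A|^2 = 64 ordered sum pairs; collecting distinct values, A + A = {12, 20, 28, 36, 44, 52, 60, 68, 76, 84, 92, 100, 108, 116, 124}, so |A + A| = 15. Thus K = 15/8. Here |A + A| = 2|A| − 1 = 15, the minimum possible — so K = 15/8 is minimal, which holds iff A is an arithmetic progression.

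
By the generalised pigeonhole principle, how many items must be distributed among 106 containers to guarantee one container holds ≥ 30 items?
n = (30 − 1)·106 + 1 = 3075

By the generalised pigeonhole principle, to guarantee some box contains ≥ r objects we need more than (r − 1) · k objects total. Threshold: n = (r − 1) · k + 1. With r = 30 and k = 106: n = 29 · 106 + 1 = 3074 + 1 = 3075. For n = 3074 = 29 · 106, we can put exactly 29 objects in every box, avoiding 30 in any single one — so 3075 is tight.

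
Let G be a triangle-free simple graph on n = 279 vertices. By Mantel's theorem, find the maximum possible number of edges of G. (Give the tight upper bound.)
ex(279, K_3) = ⌊279^2/4⌋ = 19460

Mantel (1907): a triangle-free graph on n vertices has at most ⌊n^2/4⌋ edges, with equality for the complete bipartite graph K_{⌊n/2⌋, ⌈n/2⌉}. For n = 279: ⌊279^2/4⌋ = ⌊77841/4⌋ = 19460. The extremal graph is K_{139, 140}, which has 139·140 = 19460 edges.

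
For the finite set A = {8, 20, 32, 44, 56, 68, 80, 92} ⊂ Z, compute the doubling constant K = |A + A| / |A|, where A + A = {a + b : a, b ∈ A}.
K = |A + A| / |A| = 15/8

Enumerate A + A = {a + b : a, b ∈ A}. With |A| = 8, there are |A|^2 = 64 ordered sum pairs; collecting distinct values, A + A = {16, 28, 40, 52, 64, 76, 88, 100, 112, 124, 136, 148, 160, 172, 184}, so |A + A| = 15. Thus K = 15/8. Here |A + A| = 2|A| − 1 = 15, the minimum possible — so K = 15/8 is minimal, which holds iff A is an arithmetic progression.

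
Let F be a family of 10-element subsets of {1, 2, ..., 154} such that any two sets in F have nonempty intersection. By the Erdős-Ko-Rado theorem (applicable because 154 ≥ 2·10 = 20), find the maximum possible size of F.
max |F| = C(153, 9) = 99615373765775

Erdős-Ko-Rado (1961): when n ≥ 2k, max |F| = C(n−1, k−1). The bound is attained by the star {A : i ∈ A} for any fixed i ∈ [n]. Here C(154−1, 10−1) = C(153, 9) = 99615373765775.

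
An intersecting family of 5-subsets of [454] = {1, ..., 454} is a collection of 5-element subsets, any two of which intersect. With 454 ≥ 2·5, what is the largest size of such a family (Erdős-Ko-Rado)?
max |F| = C(453, 4) = 1731467925

Erdős-Ko-Rado (1961): when n ≥ 2k, max |F| = C(n−1, k−1). The bound is attained by the star {A : i ∈ A} for any fixed i ∈ [n]. Here C(454−1, 5−1) = C(453, 4) = 1731467925.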